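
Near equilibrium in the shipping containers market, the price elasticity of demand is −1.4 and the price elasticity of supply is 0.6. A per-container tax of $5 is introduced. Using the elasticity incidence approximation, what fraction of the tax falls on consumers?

Incidence ratio: consumers' share ≈ εs / (εs + |εd|) = 0.6 / (0.6 + 1.4) = 0.3.
Supply is the less elastic side, so consumers bear the smaller share.

Consumers' share ≈ 0.3.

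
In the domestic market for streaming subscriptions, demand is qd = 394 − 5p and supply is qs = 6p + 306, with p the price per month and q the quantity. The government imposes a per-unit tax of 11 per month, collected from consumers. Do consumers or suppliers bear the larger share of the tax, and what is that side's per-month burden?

Consumers bear the larger share: 6 per month.

Without the tax, 394 − 5p = 6p + 306 gives 11p = 88, so p* = 8 and q* = 354.
With the tax collected from consumers, demand (in seller-price terms) shifts: qd = 394 − 5(p + 11).
Solving gives q = 324 with consumers paying 14 and suppliers receiving 3 (the 11 wedge).
Per-month burden: consumers 6, suppliers 5.
Consumers take the larger share because demand is less price-elastic here (demand slope 5 vs supply slope 6).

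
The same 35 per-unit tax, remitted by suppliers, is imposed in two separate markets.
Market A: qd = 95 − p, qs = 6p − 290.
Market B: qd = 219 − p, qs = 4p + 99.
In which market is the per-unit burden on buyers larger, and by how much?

Market A: pre-tax p* = 55, q* = 40; post-tax q = 10; per-unit burden on buyers = 30.
Market B: pre-tax p* = 24, q* = 195; post-tax q = 167; per-unit burden on buyers = 28.
Difference: 30 vs 28 → market A is larger by 2.

Market A, by 2.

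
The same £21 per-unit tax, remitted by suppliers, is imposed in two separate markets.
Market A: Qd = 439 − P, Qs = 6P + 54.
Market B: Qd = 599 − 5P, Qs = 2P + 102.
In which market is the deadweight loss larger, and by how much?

Market A: pre-tax P* = £55, Q* = 384; post-tax Q = 366; deadweight loss = £189.
Market B: pre-tax P* = £71, Q* = 244; post-tax Q = 214; deadweight loss = £315.
Difference: £189 vs £315 → market B is larger by £126.

Market B, by £126.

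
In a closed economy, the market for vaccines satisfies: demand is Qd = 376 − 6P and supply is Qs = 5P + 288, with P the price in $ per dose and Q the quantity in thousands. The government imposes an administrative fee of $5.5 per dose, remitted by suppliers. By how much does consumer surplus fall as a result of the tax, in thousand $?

Before the tax: set 376 − 6P = 5P + 288 → P* = $8, Q* = 328.
With the tax collected from suppliers, supply shifts: Qs = 5(P − 5.5) + 288.
Solving gives Q = 313 with buyers paying $10.5 and suppliers receiving $5 (the $5.5 wedge).
ΔCS is the trapezoid between Q = 313 and Q = 328 of height $2.5: ½ · (328 + 313) · 2.5 = $801.25.

Consumer surplus falls by $801.25 thousand.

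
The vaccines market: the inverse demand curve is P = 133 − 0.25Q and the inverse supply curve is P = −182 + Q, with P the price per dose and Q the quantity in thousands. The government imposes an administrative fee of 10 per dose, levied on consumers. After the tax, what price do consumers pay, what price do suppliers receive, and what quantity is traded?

Consumers pay 72; suppliers receive 62; quantity = 244.

Rewrite in direct form: Qd = 532 − 4P and Qs = P + 182.
Before the tax: set 532 − 4P = P + 182 → P* = 70, Q* = 252.
With the tax collected from consumers, demand (in seller-price terms) shifts: Qd = 532 − 4(P + 10).
New equilibrium: consumers pay 72, suppliers receive 62, Q = 244. (Wedge: Pb − Ps = 10.)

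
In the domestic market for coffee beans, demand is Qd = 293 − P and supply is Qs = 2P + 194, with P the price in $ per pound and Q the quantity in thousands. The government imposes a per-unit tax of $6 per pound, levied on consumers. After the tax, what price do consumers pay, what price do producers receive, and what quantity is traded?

Without the tax, 293 − P = 2P + 194 gives 3P = 99, so P* = $33 and Q* = 260.
With the tax collected from consumers, demand (in seller-price terms) shifts: Qd = 293 − (P + 6).
Solving gives Q = 256 with consumers paying $37 and producers receiving $31 (the $6 wedge).
The less price-elastic side of the market bears the larger share of a per-unit tax.

Consumers pay $37; producers receive $31; quantity = 256.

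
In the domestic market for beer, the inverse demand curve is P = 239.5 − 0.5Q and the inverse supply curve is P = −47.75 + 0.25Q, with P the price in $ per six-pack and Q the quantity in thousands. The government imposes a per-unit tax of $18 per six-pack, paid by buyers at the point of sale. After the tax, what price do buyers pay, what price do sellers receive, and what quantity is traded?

Buyers pay $60; sellers receive $42; quantity = 359.

Rewrite in direct form: Qd = 479 − 2P and Qs = 4P + 191.
Before the tax: set 479 − 2P = 4P + 191 → P* = $48, Q* = 383.
With the tax collected from buyers, demand (in seller-price terms) shifts: Qd = 479 − 2(P + 18).
New equilibrium: buyers pay $60, sellers receive $42, Q = 359. (Wedge: Pb − Ps = 18.)
The less price-elastic side of the market bears the larger share of a per-unit tax.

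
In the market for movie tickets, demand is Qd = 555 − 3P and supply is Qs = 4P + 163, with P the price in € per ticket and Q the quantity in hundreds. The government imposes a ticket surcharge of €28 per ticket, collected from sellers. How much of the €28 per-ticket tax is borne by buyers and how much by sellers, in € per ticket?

Buyers bear €16 per ticket; sellers bear €12 per ticket.

Before the tax: set 555 − 3P = 4P + 163 → P* = €56, Q* = 387.
With the tax collected from sellers, supply shifts: Qs = 4(P − 28) + 163.
New equilibrium: buyers pay €72, sellers receive €44, Q = 339. (Wedge: Pb − Ps = 28.)
Burden on buyers: €16; on sellers: €12. (They sum to €28.)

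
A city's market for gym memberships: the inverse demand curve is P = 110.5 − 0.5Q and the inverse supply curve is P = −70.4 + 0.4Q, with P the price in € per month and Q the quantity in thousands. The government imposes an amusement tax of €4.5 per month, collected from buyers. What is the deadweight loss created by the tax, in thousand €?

Inverting to Q(P) form: Qd = 221 − 2P; Qs = 2.5P + 176.
Before the tax: set 221 − 2P = 2.5P + 176 → P* = €10, Q* = 201.
With the tax collected from buyers, demand (in seller-price terms) shifts: Qd = 221 − 2(P + 4.5).
New equilibrium: buyers pay €12.5, suppliers receive €8, Q = 196. (Wedge: Pb − Ps = 4.5.)
Quantity falls by |ΔQ| = |201 − 196| = 5.
DWL = ½ · t · |ΔQ| = ½ · 4.5 · 5 = €11.25.

Deadweight loss = €11.25 thousand.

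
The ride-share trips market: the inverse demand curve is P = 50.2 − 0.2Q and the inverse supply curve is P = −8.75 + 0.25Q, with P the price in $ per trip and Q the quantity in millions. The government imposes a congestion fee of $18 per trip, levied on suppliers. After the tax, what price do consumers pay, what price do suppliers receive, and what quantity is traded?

Consumers pay $32; suppliers receive $14; quantity = 91.

Inverting to Q(P) form: Qd = 251 − 5P; Qs = 4P + 35.
Before the tax: set 251 − 5P = 4P + 35 → P* = $24, Q* = 131.
With the tax collected from suppliers, supply shifts: Qs = 4(P − 18) + 35.
Solving gives Q = 91 with consumers paying $32 and suppliers receiving $14 (the $18 wedge).
The less price-elastic side of the market bears the larger share of a per-unit tax.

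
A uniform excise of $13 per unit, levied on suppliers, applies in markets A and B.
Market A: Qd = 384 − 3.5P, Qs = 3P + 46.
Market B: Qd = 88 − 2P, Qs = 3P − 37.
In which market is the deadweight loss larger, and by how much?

Market A: pre-tax P* = $52, Q* = 202; post-tax Q = 181; deadweight loss = $136.5.
Market B: pre-tax P* = $25, Q* = 38; post-tax Q = 22.4; deadweight loss = $101.4.
Difference: $136.5 vs $101.4 → market A is larger by $35.1.

Market A, by $35.1.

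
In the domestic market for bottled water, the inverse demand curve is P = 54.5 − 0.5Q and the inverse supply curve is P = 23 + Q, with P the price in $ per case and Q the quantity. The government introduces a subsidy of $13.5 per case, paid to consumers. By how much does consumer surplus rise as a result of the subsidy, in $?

Rewrite in direct form: Qd = 109 − 2P and Qs = P − 23.
Before the subsidy: set 109 − 2P = P − 23 → P* = $44, Q* = 21.
With a per-unit subsidy paid to consumers, each effectively pays P − 13.5, so demand becomes Qd = 109 − 2(P − 13.5).
New equilibrium: consumers pay $39.5, producers receive $53, Q = 30. (Wedge: Pb − Ps = −13.5.)
ΔCS is the trapezoid between Q = 30 and Q = 21 of height $4.5: ½ · (21 + 30) · 4.5 = $114.75.

Consumer surplus rises by $114.75.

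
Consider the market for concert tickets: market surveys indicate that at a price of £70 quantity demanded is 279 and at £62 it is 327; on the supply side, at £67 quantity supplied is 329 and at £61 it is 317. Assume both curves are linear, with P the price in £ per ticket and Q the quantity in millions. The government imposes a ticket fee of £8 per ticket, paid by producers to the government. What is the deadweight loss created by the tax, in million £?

Deadweight loss = £48 million.

Demand slope: (327 − 279)/(62 − 70) = -6, so Qd = 699 − 6P.
Supply slope: (317 − 329)/(61 − 67) = 2, so Qs = 2P + 195.
Without the tax, 699 − 6P = 2P + 195 gives 8P = 504, so P* = £63 and Q* = 321.
With the tax collected from producers, supply shifts: Qs = 2(P − 8) + 195.
Solving gives Q = 309 with consumers paying £65 and producers receiving £57 (the £8 wedge).
Quantity falls by |ΔQ| = |321 − 309| = 12.
DWL = ½ · t · |ΔQ| = ½ · 8 · 12 = £48.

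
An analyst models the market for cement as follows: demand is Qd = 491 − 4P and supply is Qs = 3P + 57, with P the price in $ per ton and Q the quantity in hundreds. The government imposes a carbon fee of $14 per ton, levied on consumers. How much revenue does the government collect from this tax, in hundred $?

Tax revenue = $3066 hundred.

Without the tax, 491 − 4P = 3P + 57 gives 7P = 434, so P* = $62 and Q* = 243.
With the tax collected from consumers, demand (in seller-price terms) shifts: Qd = 491 − 4(P + 14).
Solving gives Q = 219 with consumers paying $68 and sellers receiving $54 (the $14 wedge).
Revenue = t · Q = 14 · 219 = $3066.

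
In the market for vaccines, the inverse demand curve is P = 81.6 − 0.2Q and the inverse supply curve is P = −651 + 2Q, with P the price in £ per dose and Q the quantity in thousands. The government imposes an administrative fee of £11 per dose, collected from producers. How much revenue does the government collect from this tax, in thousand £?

Inverting to Q(P) form: Qd = 408 − 5P; Qs = 0.5P + 325.5.
Without the tax, 408 − 5P = 0.5P + 325.5 gives 5.5P = 82.5, so P* = £15 and Q* = 333.
With the tax collected from producers, supply shifts: Qs = 0.5(P − 11) + 325.5.
Solving gives Q = 328 with consumers paying £16 and producers receiving £5 (the £11 wedge).
Revenue = t · Q = 11 · 328 = £3608.

Tax revenue = £3608 thousand.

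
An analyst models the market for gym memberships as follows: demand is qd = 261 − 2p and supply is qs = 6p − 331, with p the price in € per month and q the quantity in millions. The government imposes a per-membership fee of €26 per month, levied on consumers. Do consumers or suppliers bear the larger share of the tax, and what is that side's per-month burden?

Consumers bear the larger share: €19.5 per month.

Without the tax, 261 − 2p = 6p − 331 gives 8p = 592, so p* = €74 and q* = 113.
With the tax collected from consumers, demand (in seller-price terms) shifts: qd = 261 − 2(p + 26).
New equilibrium: consumers pay €93.5, suppliers receive €67.5, q = 74. (Wedge: pb − ps = 26.)
Per-month burden: consumers €19.5, suppliers €6.5.
Consumers take the larger share because demand is less price-elastic here (demand slope 2 vs supply slope 6).
The less price-elastic side of the market bears the larger share of a per-unit tax.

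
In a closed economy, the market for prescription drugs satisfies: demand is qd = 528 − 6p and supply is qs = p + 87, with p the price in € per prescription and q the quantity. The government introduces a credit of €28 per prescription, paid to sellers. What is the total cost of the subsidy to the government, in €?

Before the subsidy: set 528 − 6p = p + 87 → p* = €63, q* = 150.
With a per-unit subsidy paid to sellers, each receives p + 28 per unit sold, so supply becomes qs = (p + 28) + 87.
Solving gives q = 174 with buyers paying €59 and sellers receiving €87 (the €28 wedge).
Outlay = t · Q = 28 · 174 = €4872.

Government outlay = €4872.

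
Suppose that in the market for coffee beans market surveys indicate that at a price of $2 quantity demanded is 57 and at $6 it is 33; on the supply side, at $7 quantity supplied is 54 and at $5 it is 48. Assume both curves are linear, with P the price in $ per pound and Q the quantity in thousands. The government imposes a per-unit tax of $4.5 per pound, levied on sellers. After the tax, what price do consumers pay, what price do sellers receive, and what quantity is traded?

Demand slope: (33 − 57)/(6 − 2) = -6, so Qd = 69 − 6P.
Supply slope: (48 − 54)/(5 − 7) = 3, so Qs = 3P + 33.
Without the tax, 69 − 6P = 3P + 33 gives 9P = 36, so P* = $4 and Q* = 45.
With the tax collected from sellers, supply shifts: Qs = 3(P − 4.5) + 33.
New equilibrium: consumers pay $5.5, sellers receive $1, Q = 36. (Wedge: Pb − Ps = 4.5.)
The less price-elastic side of the market bears the larger share of a per-unit tax.

Consumers pay $5.5; sellers receive $1; quantity = 36.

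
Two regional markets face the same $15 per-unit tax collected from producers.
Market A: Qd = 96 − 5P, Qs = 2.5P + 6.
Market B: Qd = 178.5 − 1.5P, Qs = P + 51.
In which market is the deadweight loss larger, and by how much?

Market A: pre-tax P* = $12, Q* = 36; post-tax Q = 11; deadweight loss = $187.5.
Market B: pre-tax P* = $51, Q* = 102; post-tax Q = 93; deadweight loss = $67.5.
Difference: $187.5 vs $67.5 → market A is larger by $120.

Market A, by $120.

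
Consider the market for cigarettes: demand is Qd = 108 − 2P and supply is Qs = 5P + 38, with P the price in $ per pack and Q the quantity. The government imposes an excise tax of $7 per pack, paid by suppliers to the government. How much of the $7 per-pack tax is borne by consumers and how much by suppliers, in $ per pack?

Consumers bear $5 per pack; suppliers bear $2 per pack.

Before the tax: set 108 − 2P = 5P + 38 → P* = $10, Q* = 88.
With the tax collected from suppliers, supply shifts: Qs = 5(P − 7) + 38.
Solving gives Q = 78 with consumers paying $15 and suppliers receiving $8 (the $7 wedge).
Burden on consumers: $5; on suppliers: $2. (They sum to $7.)
The less price-elastic side of the market bears the larger share of a per-unit tax.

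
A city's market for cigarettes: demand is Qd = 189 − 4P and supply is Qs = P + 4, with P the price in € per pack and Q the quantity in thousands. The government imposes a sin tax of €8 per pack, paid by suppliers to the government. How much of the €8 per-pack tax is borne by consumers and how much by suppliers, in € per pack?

Before the tax: set 189 − 4P = P + 4 → P* = €37, Q* = 41.
With the tax collected from suppliers, supply shifts: Qs = (P − 8) + 4.
New equilibrium: consumers pay €38.6, suppliers receive €30.6, Q = 34.6. (Wedge: Pb − Ps = 8.)
Burden on consumers: €1.6; on suppliers: €6.4. (They sum to €8.)
The less price-elastic side of the market bears the larger share of a per-unit tax.

Consumers bear €1.6 per pack; suppliers bear €6.4 per pack.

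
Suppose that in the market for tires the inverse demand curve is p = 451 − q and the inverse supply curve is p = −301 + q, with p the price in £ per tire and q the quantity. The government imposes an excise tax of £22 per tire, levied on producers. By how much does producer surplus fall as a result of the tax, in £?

Producer surplus falls by £4075.5.

Inverting to q(p) form: qd = 451 − p; qs = p + 301.
Without the tax, 451 − p = p + 301 gives 2p = 150, so p* = £75 and q* = 376.
With the tax collected from producers, supply shifts: qs = (p − 22) + 301.
Solving gives q = 365 with buyers paying £86 and producers receiving £64 (the £22 wedge).
ΔPS is the trapezoid between Q = 365 and Q = 376 of height £11: ½ · (376 + 365) · 11 = £4075.5.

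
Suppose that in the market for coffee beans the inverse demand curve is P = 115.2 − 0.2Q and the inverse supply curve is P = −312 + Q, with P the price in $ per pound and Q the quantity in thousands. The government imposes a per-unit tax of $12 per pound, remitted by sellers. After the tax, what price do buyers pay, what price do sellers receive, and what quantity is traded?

Inverting to Q(P) form: Qd = 576 − 5P; Qs = P + 312.
Without the tax, 576 − 5P = P + 312 gives 6P = 264, so P* = $44 and Q* = 356.
With the tax collected from sellers, supply shifts: Qs = (P − 12) + 312.
Solving gives Q = 346 with buyers paying $46 and sellers receiving $34 (the $12 wedge).

Buyers pay $46; sellers receive $34; quantity = 346.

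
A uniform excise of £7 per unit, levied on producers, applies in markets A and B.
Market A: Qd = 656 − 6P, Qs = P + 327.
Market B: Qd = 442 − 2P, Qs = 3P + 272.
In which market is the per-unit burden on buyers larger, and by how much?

Market A: pre-tax P* = £47, Q* = 374; post-tax Q = 368; per-unit burden on buyers = £1.
Market B: pre-tax P* = £34, Q* = 374; post-tax Q = 365.6; per-unit burden on buyers = £4.2.
Difference: £1 vs £4.2 → market B is larger by £3.2.

Market B, by £3.2.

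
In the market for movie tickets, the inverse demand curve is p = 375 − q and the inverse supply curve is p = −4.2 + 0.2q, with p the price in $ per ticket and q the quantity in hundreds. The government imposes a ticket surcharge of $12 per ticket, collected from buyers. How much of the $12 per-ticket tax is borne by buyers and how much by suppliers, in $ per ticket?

Buyers bear $10 per ticket; suppliers bear $2 per ticket.

Rewrite in direct form: qd = 375 − p and qs = 5p + 21.
Without the tax, 375 − p = 5p + 21 gives 6p = 354, so p* = $59 and q* = 316.
With the tax collected from buyers, demand (in seller-price terms) shifts: qd = 375 − (p + 12).
Solving gives q = 306 with buyers paying $69 and suppliers receiving $57 (the $12 wedge).
Burden on buyers: $10; on suppliers: $2. (They sum to $12.)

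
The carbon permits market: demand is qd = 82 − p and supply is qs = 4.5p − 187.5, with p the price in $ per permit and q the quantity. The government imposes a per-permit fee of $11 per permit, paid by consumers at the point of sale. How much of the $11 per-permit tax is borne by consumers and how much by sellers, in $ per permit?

Consumers bear $9 per permit; sellers bear $2 per permit.

Without the tax, 82 − p = 4.5p − 187.5 gives 5.5p = 269.5, so p* = $49 and q* = 33.
With the tax collected from consumers, demand (in seller-price terms) shifts: qd = 82 − (p + 11).
New equilibrium: consumers pay $58, sellers receive $47, q = 24. (Wedge: pb − ps = 11.)
Burden on consumers: $9; on sellers: $2. (They sum to $11.)
The less price-elastic side of the market bears the larger share of a per-unit tax.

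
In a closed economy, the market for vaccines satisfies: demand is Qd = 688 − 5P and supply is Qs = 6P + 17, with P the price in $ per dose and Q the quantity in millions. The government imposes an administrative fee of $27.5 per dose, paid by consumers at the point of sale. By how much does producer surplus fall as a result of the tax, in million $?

Without the tax, 688 − 5P = 6P + 17 gives 11P = 671, so P* = $61 and Q* = 383.
With the tax collected from consumers, demand (in seller-price terms) shifts: Qd = 688 − 5(P + 27.5).
Solving gives Q = 308 with consumers paying $76 and sellers receiving $48.5 (the $27.5 wedge).
ΔPS is the trapezoid between Q = 308 and Q = 383 of height $12.5: ½ · (383 + 308) · 12.5 = $4318.75.

Producer surplus falls by $4318.75 million.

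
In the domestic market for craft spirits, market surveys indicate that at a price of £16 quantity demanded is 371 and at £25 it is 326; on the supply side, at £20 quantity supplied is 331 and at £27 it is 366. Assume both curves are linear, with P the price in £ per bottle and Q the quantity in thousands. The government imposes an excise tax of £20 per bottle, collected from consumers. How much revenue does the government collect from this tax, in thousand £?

Demand slope: (326 − 371)/(25 − 16) = -5, so Qd = 451 − 5P.
Supply slope: (366 − 331)/(27 − 20) = 5, so Qs = 5P + 231.
Without the tax, 451 − 5P = 5P + 231 gives 10P = 220, so P* = £22 and Q* = 341.
With the tax collected from consumers, demand (in seller-price terms) shifts: Qd = 451 − 5(P + 20).
New equilibrium: consumers pay £32, sellers receive £12, Q = 291. (Wedge: Pb − Ps = 20.)
Revenue = t · Q = 20 · 291 = £5820.

Tax revenue = £5820 thousand.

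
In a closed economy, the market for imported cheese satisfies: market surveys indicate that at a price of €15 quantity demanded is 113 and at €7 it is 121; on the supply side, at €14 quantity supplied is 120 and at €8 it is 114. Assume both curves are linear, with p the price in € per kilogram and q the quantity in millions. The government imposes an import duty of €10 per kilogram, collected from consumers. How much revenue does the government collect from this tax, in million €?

Tax revenue = €1120 million.

Demand slope: (121 − 113)/(7 − 15) = -1, so qd = 128 − p.
Supply slope: (114 − 120)/(8 − 14) = 1, so qs = p + 106.
Before the tax: set 128 − p = p + 106 → p* = €11, q* = 117.
With the tax collected from consumers, demand (in seller-price terms) shifts: qd = 128 − (p + 10).
New equilibrium: consumers pay €16, producers receive €6, q = 112. (Wedge: pb − ps = 10.)
Revenue = t · Q = 10 · 112 = €1120.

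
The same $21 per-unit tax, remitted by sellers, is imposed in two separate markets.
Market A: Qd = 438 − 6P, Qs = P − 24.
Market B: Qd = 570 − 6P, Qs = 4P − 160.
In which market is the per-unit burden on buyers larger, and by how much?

Market A: pre-tax P* = $66, Q* = 42; post-tax Q = 24; per-unit burden on buyers = $3.
Market B: pre-tax P* = $73, Q* = 132; post-tax Q = 81.6; per-unit burden on buyers = $8.4.
Difference: $3 vs $8.4 → market B is larger by $5.4.

Market B, by $5.4.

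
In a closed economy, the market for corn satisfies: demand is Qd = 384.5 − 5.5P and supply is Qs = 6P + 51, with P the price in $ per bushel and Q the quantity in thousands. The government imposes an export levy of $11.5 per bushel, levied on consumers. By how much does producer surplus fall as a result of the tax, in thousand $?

Producer surplus falls by $1146.75 thousand.

Without the tax, 384.5 − 5.5P = 6P + 51 gives 11.5P = 333.5, so P* = $29 and Q* = 225.
With the tax collected from consumers, demand (in seller-price terms) shifts: Qd = 384.5 − 5.5(P + 11.5).
Solving gives Q = 192 with consumers paying $35 and producers receiving $23.5 (the $11.5 wedge).
ΔPS is the trapezoid between Q = 192 and Q = 225 of height $5.5: ½ · (225 + 192) · 5.5 = $1146.75.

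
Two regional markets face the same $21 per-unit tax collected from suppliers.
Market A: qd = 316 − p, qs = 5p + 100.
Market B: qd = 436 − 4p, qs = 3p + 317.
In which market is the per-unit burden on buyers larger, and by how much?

Market A, by $8.5.

Market A: pre-tax p* = $36, q* = 280; post-tax q = 262.5; per-unit burden on buyers = $17.5.
Market B: pre-tax p* = $17, q* = 368; post-tax q = 332; per-unit burden on buyers = $9.
Difference: $17.5 vs $9 → market A is larger by $8.5.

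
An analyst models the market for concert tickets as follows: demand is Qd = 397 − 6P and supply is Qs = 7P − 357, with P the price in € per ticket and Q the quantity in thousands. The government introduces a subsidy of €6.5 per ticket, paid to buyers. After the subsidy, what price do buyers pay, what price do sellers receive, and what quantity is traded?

Buyers pay €54.5; sellers receive €61; quantity = 70.

Without the subsidy, 397 − 6P = 7P − 357 gives 13P = 754, so P* = €58 and Q* = 49.
With a per-unit subsidy paid to buyers, each effectively pays P − 6.5, so demand becomes Qd = 397 − 6(P − 6.5).
New equilibrium: buyers pay €54.5, sellers receive €61, Q = 70. (Wedge: Pb − Ps = −6.5.)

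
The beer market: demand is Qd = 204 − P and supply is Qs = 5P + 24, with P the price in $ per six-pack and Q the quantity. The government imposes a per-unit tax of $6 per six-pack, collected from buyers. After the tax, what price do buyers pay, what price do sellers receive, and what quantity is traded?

Buyers pay $35; sellers receive $29; quantity = 169.

Before the tax: set 204 − P = 5P + 24 → P* = $30, Q* = 174.
With the tax collected from buyers, demand (in seller-price terms) shifts: Qd = 204 − (P + 6).
Solving gives Q = 169 with buyers paying $35 and sellers receiving $29 (the $6 wedge).
The less price-elastic side of the market bears the larger share of a per-unit tax.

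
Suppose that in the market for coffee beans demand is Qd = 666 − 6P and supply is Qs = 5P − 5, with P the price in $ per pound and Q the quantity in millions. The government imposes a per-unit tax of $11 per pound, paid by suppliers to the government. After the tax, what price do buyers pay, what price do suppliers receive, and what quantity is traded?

Buyers pay $66; suppliers receive $55; quantity = 270.

Before the tax: set 666 − 6P = 5P − 5 → P* = $61, Q* = 300.
With the tax collected from suppliers, supply shifts: Qs = 5(P − 11) − 5.
New equilibrium: buyers pay $66, suppliers receive $55, Q = 270. (Wedge: Pb − Ps = 11.)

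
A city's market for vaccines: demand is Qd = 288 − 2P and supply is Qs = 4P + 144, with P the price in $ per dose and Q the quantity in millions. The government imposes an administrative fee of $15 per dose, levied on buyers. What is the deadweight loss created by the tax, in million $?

Deadweight loss = $150 million.

Without the tax, 288 − 2P = 4P + 144 gives 6P = 144, so P* = $24 and Q* = 240.
With the tax collected from buyers, demand (in seller-price terms) shifts: Qd = 288 − 2(P + 15).
Solving gives Q = 220 with buyers paying $34 and suppliers receiving $19 (the $15 wedge).
Quantity falls by |ΔQ| = |240 − 220| = 20.
DWL = ½ · t · |ΔQ| = ½ · 15 · 20 = $150.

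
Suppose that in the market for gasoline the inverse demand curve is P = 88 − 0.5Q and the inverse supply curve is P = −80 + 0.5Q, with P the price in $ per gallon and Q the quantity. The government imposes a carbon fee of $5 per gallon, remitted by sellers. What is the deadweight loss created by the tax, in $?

Inverting to Q(P) form: Qd = 176 − 2P; Qs = 2P + 160.
Without the tax, 176 − 2P = 2P + 160 gives 4P = 16, so P* = $4 and Q* = 168.
With the tax collected from sellers, supply shifts: Qs = 2(P − 5) + 160.
Solving gives Q = 163 with buyers paying $6.5 and sellers receiving $1.5 (the $5 wedge).
Quantity falls by |ΔQ| = |168 − 163| = 5.
DWL = ½ · t · |ΔQ| = ½ · 5 · 5 = $12.5.

Deadweight loss = $12.5.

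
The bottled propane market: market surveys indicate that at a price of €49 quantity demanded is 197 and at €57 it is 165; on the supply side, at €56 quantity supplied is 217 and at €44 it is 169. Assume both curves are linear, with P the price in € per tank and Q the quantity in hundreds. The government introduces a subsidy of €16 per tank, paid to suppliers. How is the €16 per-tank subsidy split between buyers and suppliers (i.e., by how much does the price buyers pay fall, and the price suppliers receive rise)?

Demand slope: (165 − 197)/(57 − 49) = -4, so Qd = 393 − 4P.
Supply slope: (169 − 217)/(44 − 56) = 4, so Qs = 4P − 7.
Before the subsidy: set 393 − 4P = 4P − 7 → P* = €50, Q* = 193.
With a per-unit subsidy paid to suppliers, each receives P + 16 per unit sold, so supply becomes Qs = 4(P + 16) − 7.
Solving gives Q = 225 with buyers paying €42 and suppliers receiving €58 (the €16 wedge).
Gain to buyers: €8; to suppliers: €8. (They sum to €16.)

Buyers gain €8 per tank; suppliers gain €8 per tank.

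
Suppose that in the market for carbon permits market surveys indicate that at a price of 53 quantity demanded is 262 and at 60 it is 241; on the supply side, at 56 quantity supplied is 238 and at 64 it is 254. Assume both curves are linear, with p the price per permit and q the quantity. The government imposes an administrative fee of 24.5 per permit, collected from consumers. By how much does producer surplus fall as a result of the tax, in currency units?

Demand slope: (241 − 262)/(60 − 53) = -3, so qd = 421 − 3p.
Supply slope: (254 − 238)/(64 − 56) = 2, so qs = 2p + 126.
Before the tax: set 421 − 3p = 2p + 126 → p* = 59, q* = 244.
With the tax collected from consumers, demand (in seller-price terms) shifts: qd = 421 − 3(p + 24.5).
New equilibrium: consumers pay 68.8, sellers receive 44.3, q = 214.6. (Wedge: pb − ps = 24.5.)
ΔPS is the trapezoid between Q = 214.6 and Q = 244 of height 14.7: ½ · (244 + 214.6) · 14.7 = 3370.71.

Producer surplus falls by 3370.71.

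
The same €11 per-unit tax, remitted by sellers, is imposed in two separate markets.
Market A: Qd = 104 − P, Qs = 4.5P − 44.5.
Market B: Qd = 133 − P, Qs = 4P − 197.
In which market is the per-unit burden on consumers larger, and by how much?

Market A: pre-tax P* = €27, Q* = 77; post-tax Q = 68; per-unit burden on consumers = €9.
Market B: pre-tax P* = €66, Q* = 67; post-tax Q = 58.2; per-unit burden on consumers = €8.8.
Difference: €9 vs €8.8 → market A is larger by €0.2.

Market A, by €0.2.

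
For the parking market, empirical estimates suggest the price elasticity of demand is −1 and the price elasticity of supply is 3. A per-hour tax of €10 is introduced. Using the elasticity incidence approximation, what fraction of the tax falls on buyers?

Incidence ratio: buyers' share ≈ εs / (εs + |εd|) = 3 / (3 + 1) = 0.75.
Supply is the more elastic side, so buyers bear the larger share.

Buyers' share ≈ 0.75.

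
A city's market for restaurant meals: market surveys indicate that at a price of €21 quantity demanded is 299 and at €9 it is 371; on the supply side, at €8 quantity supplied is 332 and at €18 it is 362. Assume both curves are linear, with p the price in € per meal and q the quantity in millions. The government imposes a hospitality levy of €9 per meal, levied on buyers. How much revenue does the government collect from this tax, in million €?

Tax revenue = €2961 million.

Demand slope: (371 − 299)/(9 − 21) = -6, so qd = 425 − 6p.
Supply slope: (362 − 332)/(18 − 8) = 3, so qs = 3p + 308.
Before the tax: set 425 − 6p = 3p + 308 → p* = €13, q* = 347.
With the tax collected from buyers, demand (in seller-price terms) shifts: qd = 425 − 6(p + 9).
New equilibrium: buyers pay €16, suppliers receive €7, q = 329. (Wedge: pb − ps = 9.)
Revenue = t · Q = 9 · 329 = €2961.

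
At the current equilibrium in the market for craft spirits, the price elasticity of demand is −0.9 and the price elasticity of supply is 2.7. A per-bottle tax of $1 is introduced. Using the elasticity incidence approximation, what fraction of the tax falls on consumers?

Incidence ratio: consumers' share ≈ εs / (εs + |εd|) = 2.7 / (2.7 + 0.9) = 0.75.
Supply is the more elastic side, so consumers bear the larger share.

Consumers' share ≈ 0.75.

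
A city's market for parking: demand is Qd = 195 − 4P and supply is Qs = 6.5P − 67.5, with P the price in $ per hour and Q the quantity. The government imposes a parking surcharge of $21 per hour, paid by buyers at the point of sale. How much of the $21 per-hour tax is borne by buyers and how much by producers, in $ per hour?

Buyers bear $13 per hour; producers bear $8 per hour.

Before the tax: set 195 − 4P = 6.5P − 67.5 → P* = $25, Q* = 95.
With the tax collected from buyers, demand (in seller-price terms) shifts: Qd = 195 − 4(P + 21).
New equilibrium: buyers pay $38, producers receive $17, Q = 43. (Wedge: Pb − Ps = 21.)
Burden on buyers: $13; on producers: $8. (They sum to $21.)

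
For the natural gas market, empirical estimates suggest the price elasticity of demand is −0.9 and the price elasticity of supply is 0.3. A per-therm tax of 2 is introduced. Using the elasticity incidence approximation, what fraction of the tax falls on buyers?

Incidence ratio: buyers' share ≈ εs / (εs + |εd|) = 0.3 / (0.3 + 0.9) = 0.25.
Supply is the less elastic side, so buyers bear the smaller share.

Buyers' share ≈ 0.25.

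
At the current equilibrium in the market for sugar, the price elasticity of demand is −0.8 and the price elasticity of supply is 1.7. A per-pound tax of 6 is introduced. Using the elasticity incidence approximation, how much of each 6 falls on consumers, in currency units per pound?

Consumers bear ≈ 4.08 per pound.

Incidence ratio: consumers' share ≈ εs / (εs + |εd|) = 1.7 / (1.7 + 0.8) = 0.68.
So consumers bear ≈ 0.68 × 6 = 4.08; producers bear 1.92.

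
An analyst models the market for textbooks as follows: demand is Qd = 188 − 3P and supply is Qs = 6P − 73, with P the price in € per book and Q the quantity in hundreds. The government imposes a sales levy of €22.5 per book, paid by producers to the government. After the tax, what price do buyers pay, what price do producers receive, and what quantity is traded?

Before the tax: set 188 − 3P = 6P − 73 → P* = €29, Q* = 101.
With the tax collected from producers, supply shifts: Qs = 6(P − 22.5) − 73.
New equilibrium: buyers pay €44, producers receive €21.5, Q = 56. (Wedge: Pb − Ps = 22.5.)
The less price-elastic side of the market bears the larger share of a per-unit tax.

Buyers pay €44; producers receive €21.5; quantity = 56.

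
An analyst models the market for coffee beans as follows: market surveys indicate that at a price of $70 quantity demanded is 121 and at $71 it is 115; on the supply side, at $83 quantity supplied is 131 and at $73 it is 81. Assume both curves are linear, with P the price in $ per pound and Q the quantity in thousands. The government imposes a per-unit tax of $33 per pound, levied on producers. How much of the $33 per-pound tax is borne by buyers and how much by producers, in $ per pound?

Demand slope: (115 − 121)/(71 − 70) = -6, so Qd = 541 − 6P.
Supply slope: (81 − 131)/(73 − 83) = 5, so Qs = 5P − 284.
Without the tax, 541 − 6P = 5P − 284 gives 11P = 825, so P* = $75 and Q* = 91.
With the tax collected from producers, supply shifts: Qs = 5(P − 33) − 284.
Solving gives Q = 1 with buyers paying $90 and producers receiving $57 (the $33 wedge).
Burden on buyers: $15; on producers: $18. (They sum to $33.)

Buyers bear $15 per pound; producers bear $18 per pound.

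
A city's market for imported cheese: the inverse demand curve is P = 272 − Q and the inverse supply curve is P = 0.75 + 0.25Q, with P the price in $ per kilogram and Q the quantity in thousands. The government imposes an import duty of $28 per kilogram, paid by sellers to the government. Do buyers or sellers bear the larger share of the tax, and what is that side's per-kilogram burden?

Buyers bear the larger share: $22.4 per kilogram.

Rewrite in direct form: Qd = 272 − P and Qs = 4P − 3.
Before the tax: set 272 − P = 4P − 3 → P* = $55, Q* = 217.
With the tax collected from sellers, supply shifts: Qs = 4(P − 28) − 3.
Solving gives Q = 194.6 with buyers paying $77.4 and sellers receiving $49.4 (the $28 wedge).
Per-kilogram burden: buyers $22.4, sellers $5.6.
Buyers take the larger share because demand is less price-elastic here (demand slope 1 vs supply slope 4).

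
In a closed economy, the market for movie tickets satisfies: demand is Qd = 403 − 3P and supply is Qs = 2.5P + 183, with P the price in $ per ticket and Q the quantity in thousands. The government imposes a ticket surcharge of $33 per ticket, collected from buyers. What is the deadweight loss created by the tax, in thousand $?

Deadweight loss = $742.5 thousand.

Without the tax, 403 − 3P = 2.5P + 183 gives 5.5P = 220, so P* = $40 and Q* = 283.
With the tax collected from buyers, demand (in seller-price terms) shifts: Qd = 403 − 3(P + 33).
Solving gives Q = 238 with buyers paying $55 and suppliers receiving $22 (the $33 wedge).
Quantity falls by |ΔQ| = |283 − 238| = 45.
DWL = ½ · t · |ΔQ| = ½ · 33 · 45 = $742.5.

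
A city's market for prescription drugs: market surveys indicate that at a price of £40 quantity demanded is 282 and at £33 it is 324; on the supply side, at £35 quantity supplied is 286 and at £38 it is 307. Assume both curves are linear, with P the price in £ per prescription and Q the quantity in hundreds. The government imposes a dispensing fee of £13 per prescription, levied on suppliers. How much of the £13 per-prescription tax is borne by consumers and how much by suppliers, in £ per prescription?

Consumers bear £7 per prescription; suppliers bear £6 per prescription.

Demand slope: (324 − 282)/(33 − 40) = -6, so Qd = 522 − 6P.
Supply slope: (307 − 286)/(38 − 35) = 7, so Qs = 7P + 41.
Before the tax: set 522 − 6P = 7P + 41 → P* = £37, Q* = 300.
With the tax collected from suppliers, supply shifts: Qs = 7(P − 13) + 41.
Solving gives Q = 258 with consumers paying £44 and suppliers receiving £31 (the £13 wedge).
Burden on consumers: £7; on suppliers: £6. (They sum to £13.)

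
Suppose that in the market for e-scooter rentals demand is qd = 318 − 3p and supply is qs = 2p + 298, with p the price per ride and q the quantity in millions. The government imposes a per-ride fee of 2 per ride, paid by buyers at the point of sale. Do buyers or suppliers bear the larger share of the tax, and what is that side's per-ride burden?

Before the tax: set 318 − 3p = 2p + 298 → p* = 4, q* = 306.
With the tax collected from buyers, demand (in seller-price terms) shifts: qd = 318 − 3(p + 2).
New equilibrium: buyers pay 4.8, suppliers receive 2.8, q = 303.6. (Wedge: pb − ps = 2.)
Per-ride burden: buyers 0.8, suppliers 1.2.
Suppliers take the larger share because supply is less price-elastic here (demand slope 3 vs supply slope 2).
The less price-elastic side of the market bears the larger share of a per-unit tax.

Suppliers bear the larger share: 1.2 per ride.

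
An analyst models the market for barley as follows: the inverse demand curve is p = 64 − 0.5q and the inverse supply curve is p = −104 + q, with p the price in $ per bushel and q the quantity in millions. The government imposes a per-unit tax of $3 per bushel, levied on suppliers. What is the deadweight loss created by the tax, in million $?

Rewrite in direct form: qd = 128 − 2p and qs = p + 104.
Without the tax, 128 − 2p = p + 104 gives 3p = 24, so p* = $8 and q* = 112.
With the tax collected from suppliers, supply shifts: qs = (p − 3) + 104.
New equilibrium: buyers pay $9, suppliers receive $6, q = 110. (Wedge: pb − ps = 3.)
Quantity falls by |ΔQ| = |112 − 110| = 2.
DWL = ½ · t · |ΔQ| = ½ · 3 · 2 = $3.

Deadweight loss = $3 million.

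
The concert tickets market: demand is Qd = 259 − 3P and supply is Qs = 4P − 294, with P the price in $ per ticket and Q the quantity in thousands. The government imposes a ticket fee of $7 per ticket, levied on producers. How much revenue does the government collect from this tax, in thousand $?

Before the tax: set 259 − 3P = 4P − 294 → P* = $79, Q* = 22.
With the tax collected from producers, supply shifts: Qs = 4(P − 7) − 294.
New equilibrium: buyers pay $83, producers receive $76, Q = 10. (Wedge: Pb − Ps = 7.)
Revenue = t · Q = 7 · 10 = $70.

Tax revenue = $70 thousand.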